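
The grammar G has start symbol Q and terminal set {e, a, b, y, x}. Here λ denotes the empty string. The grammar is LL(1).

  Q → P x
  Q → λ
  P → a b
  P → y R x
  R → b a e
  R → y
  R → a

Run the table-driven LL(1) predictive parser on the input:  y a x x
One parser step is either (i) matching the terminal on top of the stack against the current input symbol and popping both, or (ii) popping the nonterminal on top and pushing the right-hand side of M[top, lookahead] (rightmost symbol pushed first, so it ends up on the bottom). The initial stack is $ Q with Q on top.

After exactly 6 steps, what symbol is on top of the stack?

step 1: stack=$ Q  input=y a x x $  — expand Q → P x
step 2: stack=$ x P  input=y a x x $  — expand P → y R x
step 3: stack=$ x x R y  input=y a x x $  — match y
step 4: stack=$ x x R  input=a x x $  — expand R → a
step 5: stack=$ x x a  input=a x x $  — match a
step 6: stack=$ x x  input=x x $  — match x
Stack after step 6: $ x (top = x).

x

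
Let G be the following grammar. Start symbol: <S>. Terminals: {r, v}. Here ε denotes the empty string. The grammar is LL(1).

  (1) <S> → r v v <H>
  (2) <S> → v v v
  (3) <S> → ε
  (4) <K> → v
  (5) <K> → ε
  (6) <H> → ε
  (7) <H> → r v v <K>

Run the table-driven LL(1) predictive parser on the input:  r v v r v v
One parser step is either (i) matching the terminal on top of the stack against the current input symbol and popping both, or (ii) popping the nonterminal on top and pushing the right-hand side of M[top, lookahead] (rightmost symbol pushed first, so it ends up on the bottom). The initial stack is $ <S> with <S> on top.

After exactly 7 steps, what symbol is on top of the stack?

     Stack        Input          Action
  1  $ <S>        r v v r v v $  expand <S> → r v v <H>
  2  $ <H> v v r  r v v r v v $  match r
  3  $ <H> v v    v v r v v $    match v
  4  $ <H> v      v r v v $      match v
  5  $ <H>        r v v $        expand <H> → r v v <K>
  6  $ <K> v v r  r v v $        match r
  7  $ <K> v v    v v $          match v
Stack after step 7: $ <K> v (top = v).

v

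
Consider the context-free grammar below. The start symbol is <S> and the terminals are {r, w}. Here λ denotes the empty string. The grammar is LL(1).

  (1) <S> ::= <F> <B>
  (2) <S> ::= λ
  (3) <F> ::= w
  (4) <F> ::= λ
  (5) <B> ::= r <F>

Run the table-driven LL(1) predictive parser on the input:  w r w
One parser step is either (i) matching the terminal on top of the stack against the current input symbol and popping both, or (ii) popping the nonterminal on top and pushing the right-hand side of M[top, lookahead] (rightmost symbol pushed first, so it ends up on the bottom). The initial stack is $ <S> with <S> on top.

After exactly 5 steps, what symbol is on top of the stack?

step 1: stack=$ <S>  input=w r w $  — expand <S> ::= <F> <B>
step 2: stack=$ <B> <F>  input=w r w $  — expand <F> ::= w
step 3: stack=$ <B> w  input=w r w $  — match w
step 4: stack=$ <B>  input=r w $  — expand <B> ::= r <F>
step 5: stack=$ <F> r  input=r w $  — match r
Stack after step 5: $ <F> (top = <F>).

<F>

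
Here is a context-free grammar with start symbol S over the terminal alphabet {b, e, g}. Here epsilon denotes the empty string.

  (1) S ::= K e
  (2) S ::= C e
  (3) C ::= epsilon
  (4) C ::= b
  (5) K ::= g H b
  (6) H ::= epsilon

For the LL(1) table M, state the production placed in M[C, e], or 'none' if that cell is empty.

FIRST(C) = {epsilon, b}
FIRST(K) = {g}
FIRST(H) = {epsilon}
FIRST(S) = {b, e, g}  (via K e, C e)
FOLLOW(S) includes $ since S is the start symbol.
FOLLOW(C): in S::=C e, C is followed by e with FIRST {e}. Thus FOLLOW(C) = {e}.
For C ::= epsilon: FIRST(epsilon) = {epsilon}, so it goes in M[C, t] for t ∈ {}; since epsilon ∈ FIRST, also for every t ∈ FOLLOW(C) = {e}.
For C ::= b: FIRST(b) = {b}, so it goes in M[C, t] for t ∈ {b}.

C ::= epsilon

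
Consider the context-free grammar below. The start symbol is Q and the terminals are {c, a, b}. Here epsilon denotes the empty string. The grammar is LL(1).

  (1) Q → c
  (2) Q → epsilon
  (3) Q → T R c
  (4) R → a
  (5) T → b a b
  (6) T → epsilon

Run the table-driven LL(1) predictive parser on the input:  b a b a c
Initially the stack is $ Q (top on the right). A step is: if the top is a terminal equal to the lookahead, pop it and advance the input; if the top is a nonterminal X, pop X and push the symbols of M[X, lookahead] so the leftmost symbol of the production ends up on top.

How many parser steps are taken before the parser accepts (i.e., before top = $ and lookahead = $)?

     Stack        Input        Action
  1  $ Q          b a b a c $  expand Q → T R c
  2  $ c R T      b a b a c $  expand T → b a b
  3  $ c R b a b  b a b a c $  match b
  4  $ c R b a    a b a c $    match a
  5  $ c R b      b a c $      match b
  6  $ c R        a c $        expand R → a
  7  $ c a        a c $        match a
  8  $ c          c $          match c
Accept reached after 8 steps.

8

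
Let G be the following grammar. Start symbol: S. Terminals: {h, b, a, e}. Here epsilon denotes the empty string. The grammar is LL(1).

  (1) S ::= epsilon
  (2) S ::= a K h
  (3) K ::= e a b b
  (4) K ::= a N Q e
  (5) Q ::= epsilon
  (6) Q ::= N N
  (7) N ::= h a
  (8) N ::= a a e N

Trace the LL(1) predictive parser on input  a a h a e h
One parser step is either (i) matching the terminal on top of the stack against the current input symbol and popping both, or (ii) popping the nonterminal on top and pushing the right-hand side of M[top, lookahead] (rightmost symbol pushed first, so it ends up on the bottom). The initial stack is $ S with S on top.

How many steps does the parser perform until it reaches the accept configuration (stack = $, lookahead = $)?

10

      Stack        Input          Action
   1  $ S          a a h a e h $  expand S ::= a K h
   2  $ h K a      a a h a e h $  match a
   3  $ h K        a h a e h $    expand K ::= a N Q e
   4  $ h e Q N a  a h a e h $    match a
   5  $ h e Q N    h a e h $      expand N ::= h a
   6  $ h e Q a h  h a e h $      match h
   7  $ h e Q a    a e h $        match a
   8  $ h e Q      e h $          expand Q ::= epsilon
   9  $ h e        e h $          match e
  10  $ h          h $            match h
Accept reached after 10 steps.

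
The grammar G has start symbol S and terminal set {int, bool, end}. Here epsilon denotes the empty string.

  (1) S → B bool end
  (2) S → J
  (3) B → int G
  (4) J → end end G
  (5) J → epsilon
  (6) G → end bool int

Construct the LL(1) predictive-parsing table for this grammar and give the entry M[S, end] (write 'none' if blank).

S → J

FIRST(B): from B→int G we get {int}. So FIRST(B) = {int}.
FIRST(J): from J→end end G we get {end}; from J→epsilon we get {epsilon}. So FIRST(J) = {epsilon, end}.
FIRST(G): from G→end bool int we get {end}. So FIRST(G) = {end}.
FIRST(S): from S→B bool end we get {int}; from S→J we get {epsilon, end}. So FIRST(S) = {epsilon, end, int}.
FOLLOW(S) includes $ since S is the start symbol.
FOLLOW(S): S appears on no right-hand side. Thus FOLLOW(S) = {$}.
For S → B bool end: FIRST(B bool end) = {int}, so it goes in M[S, t] for t ∈ {int}.
For S → J: FIRST(J) = {epsilon, end}, so it goes in M[S, t] for t ∈ {end}; since epsilon ∈ FIRST, also for every t ∈ FOLLOW(S) = {$}.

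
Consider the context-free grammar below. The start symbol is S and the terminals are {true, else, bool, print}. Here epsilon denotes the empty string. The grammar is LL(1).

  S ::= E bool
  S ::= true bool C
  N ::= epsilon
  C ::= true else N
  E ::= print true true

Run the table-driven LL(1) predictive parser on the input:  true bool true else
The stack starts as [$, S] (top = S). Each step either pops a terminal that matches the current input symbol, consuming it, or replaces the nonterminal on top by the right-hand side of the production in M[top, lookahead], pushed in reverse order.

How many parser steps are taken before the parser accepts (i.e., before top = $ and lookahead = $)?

7

     Stack          Input                  Action
  1  $ S            true bool true else $  expand S ::= true bool C
  2  $ C bool true  true bool true else $  match true
  3  $ C bool       bool true else $       match bool
  4  $ C            true else $            expand C ::= true else N
  5  $ N else true  true else $            match true
  6  $ N else       else $                 match else
  7  $ N            $                      expand N ::= epsilon
Accept reached after 7 steps.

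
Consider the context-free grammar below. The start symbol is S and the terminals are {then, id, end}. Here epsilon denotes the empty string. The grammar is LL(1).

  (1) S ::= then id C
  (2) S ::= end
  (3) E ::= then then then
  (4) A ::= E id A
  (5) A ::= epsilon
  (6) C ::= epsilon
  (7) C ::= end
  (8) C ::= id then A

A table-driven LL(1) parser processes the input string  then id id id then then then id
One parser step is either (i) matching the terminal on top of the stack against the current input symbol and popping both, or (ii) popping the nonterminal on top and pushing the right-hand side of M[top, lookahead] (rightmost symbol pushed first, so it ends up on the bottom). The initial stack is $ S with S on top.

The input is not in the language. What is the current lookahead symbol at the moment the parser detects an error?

step 1: stack=$ S  input=then id id id then then then id $  — expand S ::= then id C
step 2: stack=$ C id then  input=then id id id then then then id $  — match then
step 3: stack=$ C id  input=id id id then then then id $  — match id
step 4: stack=$ C  input=id id then then then id $  — expand C ::= id then A
step 5: stack=$ A then id  input=id id then then then id $  — match id
step 6: stack=$ A then  input=id then then then id $  — error: top is terminal then but lookahead is id

id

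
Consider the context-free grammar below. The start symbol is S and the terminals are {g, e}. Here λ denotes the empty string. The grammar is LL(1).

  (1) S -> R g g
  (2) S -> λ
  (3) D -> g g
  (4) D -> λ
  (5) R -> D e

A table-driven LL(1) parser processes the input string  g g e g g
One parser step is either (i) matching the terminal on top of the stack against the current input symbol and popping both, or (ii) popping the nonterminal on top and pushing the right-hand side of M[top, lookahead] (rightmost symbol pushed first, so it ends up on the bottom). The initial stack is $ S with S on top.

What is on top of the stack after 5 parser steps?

step 1: stack=$ S  input=g g e g g $  — expand S -> R g g
step 2: stack=$ g g R  input=g g e g g $  — expand R -> D e
step 3: stack=$ g g e D  input=g g e g g $  — expand D -> g g
step 4: stack=$ g g e g g  input=g g e g g $  — match g
step 5: stack=$ g g e g  input=g e g g $  — match g
Stack after step 5: $ g g e (top = e).

e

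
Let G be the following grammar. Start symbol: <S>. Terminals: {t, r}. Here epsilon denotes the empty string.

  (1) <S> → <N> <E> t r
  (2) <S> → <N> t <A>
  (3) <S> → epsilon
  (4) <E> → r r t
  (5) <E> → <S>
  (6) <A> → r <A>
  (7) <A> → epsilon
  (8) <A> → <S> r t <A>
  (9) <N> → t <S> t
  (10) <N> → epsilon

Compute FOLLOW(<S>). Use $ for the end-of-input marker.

{$, r, t}

FIRST(<N>) = {epsilon, t}
FIRST(<S>) = {epsilon, r, t}  (via <N> <E> t r, <N> t <A>)
FIRST(<E>) = {epsilon, r, t}  (via <S>)
FIRST(<A>) = {epsilon, r, t}  (via <S> r t <A>)
FOLLOW(<S>) includes $ since <S> is the start symbol.
FOLLOW(<E>): in <S>→<N> <E> t r, <E> is followed by t r with FIRST {t}. Thus FOLLOW(<E>) = {t}.
FOLLOW(<S>): in <E>→<S>, the suffix after <S> is empty, so FOLLOW(<S>) ⊇ FOLLOW(<E>) = {t}; in <A>→<S> r t <A>, <S> is followed by r t <A> with FIRST {r}; in <N>→t <S> t, <S> is followed by t with FIRST {t}. Thus FOLLOW(<S>) = {$, r, t}.
FOLLOW(<A>): in <S>→<N> t <A>, the suffix after <A> is empty, so FOLLOW(<A>) ⊇ FOLLOW(<S>) = {$, r, t}; in <A>→r <A>, the suffix after <A> is empty (adds nothing new); in <A>→<S> r t <A>, the suffix after <A> is empty (adds nothing new). Thus FOLLOW(<A>) = {$, r, t}.
FOLLOW(<N>): in <S>→<N> <E> t r, <N> is followed by <E> t r with FIRST {r, t}; in <S>→<N> t <A>, <N> is followed by t <A> with FIRST {t}. Thus FOLLOW(<N>) = {r, t}.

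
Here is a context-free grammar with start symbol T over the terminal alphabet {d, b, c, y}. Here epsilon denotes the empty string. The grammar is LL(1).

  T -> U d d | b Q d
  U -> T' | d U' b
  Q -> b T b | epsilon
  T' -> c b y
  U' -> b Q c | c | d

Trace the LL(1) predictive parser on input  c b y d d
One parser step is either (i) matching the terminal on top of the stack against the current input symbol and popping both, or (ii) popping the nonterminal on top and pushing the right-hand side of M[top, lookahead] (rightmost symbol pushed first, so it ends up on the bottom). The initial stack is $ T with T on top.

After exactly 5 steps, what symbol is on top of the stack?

y

step 1: stack=$ T  input=c b y d d $  — expand T -> U d d
step 2: stack=$ d d U  input=c b y d d $  — expand U -> T'
step 3: stack=$ d d T'  input=c b y d d $  — expand T' -> c b y
step 4: stack=$ d d y b c  input=c b y d d $  — match c
step 5: stack=$ d d y b  input=b y d d $  — match b
Stack after step 5: $ d d y (top = y).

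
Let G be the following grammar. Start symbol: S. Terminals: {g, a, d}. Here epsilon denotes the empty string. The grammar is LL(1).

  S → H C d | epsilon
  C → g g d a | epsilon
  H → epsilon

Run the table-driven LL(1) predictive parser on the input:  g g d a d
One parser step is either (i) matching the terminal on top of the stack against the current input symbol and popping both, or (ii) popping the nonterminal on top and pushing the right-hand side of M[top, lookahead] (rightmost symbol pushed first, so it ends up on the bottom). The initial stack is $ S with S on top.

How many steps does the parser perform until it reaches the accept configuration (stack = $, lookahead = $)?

step 1: stack=$ S  input=g g d a d $  — expand S → H C d
step 2: stack=$ d C H  input=g g d a d $  — expand H → epsilon
step 3: stack=$ d C  input=g g d a d $  — expand C → g g d a
step 4: stack=$ d a d g g  input=g g d a d $  — match g
step 5: stack=$ d a d g  input=g d a d $  — match g
step 6: stack=$ d a d  input=d a d $  — match d
step 7: stack=$ d a  input=a d $  — match a
step 8: stack=$ d  input=d $  — match d
Accept reached after 8 steps.

8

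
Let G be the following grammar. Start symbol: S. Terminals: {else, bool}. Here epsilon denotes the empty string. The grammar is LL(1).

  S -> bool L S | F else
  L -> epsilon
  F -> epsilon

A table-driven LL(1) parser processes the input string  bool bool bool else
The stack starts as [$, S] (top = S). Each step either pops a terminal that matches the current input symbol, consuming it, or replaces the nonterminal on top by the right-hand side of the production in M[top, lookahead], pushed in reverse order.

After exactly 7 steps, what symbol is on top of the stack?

     Stack       Input                  Action
  1  $ S         bool bool bool else $  expand S -> bool L S
  2  $ S L bool  bool bool bool else $  match bool
  3  $ S L       bool bool else $       expand L -> epsilon
  4  $ S         bool bool else $       expand S -> bool L S
  5  $ S L bool  bool bool else $       match bool
  6  $ S L       bool else $            expand L -> epsilon
  7  $ S         bool else $            expand S -> bool L S
Stack after step 7: $ S L bool (top = bool).

bool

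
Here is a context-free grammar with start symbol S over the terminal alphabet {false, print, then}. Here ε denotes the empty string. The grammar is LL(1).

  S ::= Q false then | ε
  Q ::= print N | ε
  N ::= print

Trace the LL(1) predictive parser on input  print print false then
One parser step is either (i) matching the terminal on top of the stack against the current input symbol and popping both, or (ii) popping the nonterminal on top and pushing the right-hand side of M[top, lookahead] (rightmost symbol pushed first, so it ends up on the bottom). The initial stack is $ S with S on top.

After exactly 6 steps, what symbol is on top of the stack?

then

step 1: stack=$ S  input=print print false then $  — expand S ::= Q false then
step 2: stack=$ then false Q  input=print print false then $  — expand Q ::= print N
step 3: stack=$ then false N print  input=print print false then $  — match print
step 4: stack=$ then false N  input=print false then $  — expand N ::= print
step 5: stack=$ then false print  input=print false then $  — match print
step 6: stack=$ then false  input=false then $  — match false
Stack after step 6: $ then (top = then).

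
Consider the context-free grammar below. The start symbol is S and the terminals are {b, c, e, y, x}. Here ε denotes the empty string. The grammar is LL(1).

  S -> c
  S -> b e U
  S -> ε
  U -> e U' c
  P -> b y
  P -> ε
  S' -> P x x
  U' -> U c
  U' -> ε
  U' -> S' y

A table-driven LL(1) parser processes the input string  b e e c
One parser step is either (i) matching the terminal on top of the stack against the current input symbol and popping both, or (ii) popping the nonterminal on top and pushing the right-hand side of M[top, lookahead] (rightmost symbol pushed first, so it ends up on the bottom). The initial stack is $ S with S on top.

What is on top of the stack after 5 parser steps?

step 1: stack=$ S  input=b e e c $  — expand S -> b e U
step 2: stack=$ U e b  input=b e e c $  — match b
step 3: stack=$ U e  input=e e c $  — match e
step 4: stack=$ U  input=e c $  — expand U -> e U' c
step 5: stack=$ c U' e  input=e c $  — match e
Stack after step 5: $ c U' (top = U').

U'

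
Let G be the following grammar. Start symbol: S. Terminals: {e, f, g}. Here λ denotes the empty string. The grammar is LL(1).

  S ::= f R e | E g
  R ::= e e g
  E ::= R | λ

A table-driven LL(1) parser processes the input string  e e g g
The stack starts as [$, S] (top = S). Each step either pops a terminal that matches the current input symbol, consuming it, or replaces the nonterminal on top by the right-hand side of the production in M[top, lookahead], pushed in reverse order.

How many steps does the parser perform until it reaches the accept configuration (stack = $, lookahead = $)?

     Stack      Input      Action
  1  $ S        e e g g $  expand S ::= E g
  2  $ g E      e e g g $  expand E ::= R
  3  $ g R      e e g g $  expand R ::= e e g
  4  $ g g e e  e e g g $  match e
  5  $ g g e    e g g $    match e
  6  $ g g      g g $      match g
  7  $ g        g $        match g
Accept reached after 7 steps.

7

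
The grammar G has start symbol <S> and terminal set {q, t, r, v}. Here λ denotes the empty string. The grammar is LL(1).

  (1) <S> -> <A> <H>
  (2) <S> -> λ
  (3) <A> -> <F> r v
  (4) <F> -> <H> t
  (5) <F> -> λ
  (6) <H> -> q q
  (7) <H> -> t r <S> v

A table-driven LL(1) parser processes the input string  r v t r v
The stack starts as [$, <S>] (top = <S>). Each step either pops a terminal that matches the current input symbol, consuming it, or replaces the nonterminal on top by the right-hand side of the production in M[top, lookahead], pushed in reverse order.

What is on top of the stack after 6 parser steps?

step 1: stack=$ <S>  input=r v t r v $  — expand <S> -> <A> <H>
step 2: stack=$ <H> <A>  input=r v t r v $  — expand <A> -> <F> r v
step 3: stack=$ <H> v r <F>  input=r v t r v $  — expand <F> -> λ
step 4: stack=$ <H> v r  input=r v t r v $  — match r
step 5: stack=$ <H> v  input=v t r v $  — match v
step 6: stack=$ <H>  input=t r v $  — expand <H> -> t r <S> v
Stack after step 6: $ v <S> r t (top = t).

t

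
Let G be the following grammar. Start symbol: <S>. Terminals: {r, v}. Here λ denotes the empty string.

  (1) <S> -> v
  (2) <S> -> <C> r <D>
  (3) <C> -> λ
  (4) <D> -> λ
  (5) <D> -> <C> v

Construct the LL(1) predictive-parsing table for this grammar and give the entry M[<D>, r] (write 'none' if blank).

FIRST(<C>) = {λ}
FIRST(<S>) = {r, v}  (via <C> r <D>)
FIRST(<D>) = {λ, v}  (via <C> v)
FOLLOW(<S>) includes $ since <S> is the start symbol.
FOLLOW(<S>): <S> appears on no right-hand side. Thus FOLLOW(<S>) = {$}.
FOLLOW(<D>): in <S>-><C> r <D>, the suffix after <D> is empty, so FOLLOW(<D>) ⊇ FOLLOW(<S>) = {$}. Thus FOLLOW(<D>) = {$}.
For <D> -> λ: FIRST(λ) = {λ}, so it goes in M[<D>, t] for t ∈ {}; since λ ∈ FIRST, also for every t ∈ FOLLOW(<D>) = {$}.
For <D> -> <C> v: FIRST(<C> v) = {v}, so it goes in M[<D>, t] for t ∈ {v}.
None of these place a production in M[<D>, r].

none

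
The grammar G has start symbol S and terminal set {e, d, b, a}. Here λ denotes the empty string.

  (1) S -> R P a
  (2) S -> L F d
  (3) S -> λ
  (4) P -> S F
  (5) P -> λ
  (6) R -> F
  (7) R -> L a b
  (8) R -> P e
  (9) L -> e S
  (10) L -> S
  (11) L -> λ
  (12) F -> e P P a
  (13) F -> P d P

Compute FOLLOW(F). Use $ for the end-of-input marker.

{a, d, e}

FIRST(S) = {λ, a, d, e}  (via R P a, L F d)
FIRST(L) = {λ, a, d, e}  (via S)
FIRST(P) = {λ, a, d, e}  (via S F)
FIRST(F) = {a, d, e}  (via P d P)
FIRST(R) = {a, d, e}  (via F, L a b, P e)
FOLLOW(S) includes $ since S is the start symbol.
FOLLOW(R): in S->R P a, R is followed by P a with FIRST {a, d, e}. Thus FOLLOW(R) = {a, d, e}.
FOLLOW(L): in S->L F d, L is followed by F d with FIRST {a, d, e}; in R->L a b, L is followed by a b with FIRST {a}. Thus FOLLOW(L) = {a, d, e}.
FOLLOW(S): in P->S F, S is followed by F with FIRST {a, d, e}; in L->e S, the suffix after S is empty, so FOLLOW(S) ⊇ FOLLOW(L) = {a, d, e}; in L->S, the suffix after S is empty, so FOLLOW(S) ⊇ FOLLOW(L) = {a, d, e}. Thus FOLLOW(S) = {$, a, d, e}.
FOLLOW(P): in S->R P a, P is followed by a with FIRST {a}; in R->P e, P is followed by e with FIRST {e}; in F->e P P a (occurrence 1), P is followed by P a with FIRST {a, d, e}; in F->e P P a (occurrence 2), P is followed by a with FIRST {a}; in F->P d P (occurrence 1), P is followed by d P with FIRST {d}; in F->P d P (occurrence 2), the suffix after P is empty, so FOLLOW(P) ⊇ FOLLOW(F) = {a, d, e}. Thus FOLLOW(P) = {a, d, e}.
FOLLOW(F): in S->L F d, F is followed by d with FIRST {d}; in P->S F, the suffix after F is empty, so FOLLOW(F) ⊇ FOLLOW(P) = {a, d, e}; in R->F, the suffix after F is empty, so FOLLOW(F) ⊇ FOLLOW(R) = {a, d, e}. Thus FOLLOW(F) = {a, d, e}.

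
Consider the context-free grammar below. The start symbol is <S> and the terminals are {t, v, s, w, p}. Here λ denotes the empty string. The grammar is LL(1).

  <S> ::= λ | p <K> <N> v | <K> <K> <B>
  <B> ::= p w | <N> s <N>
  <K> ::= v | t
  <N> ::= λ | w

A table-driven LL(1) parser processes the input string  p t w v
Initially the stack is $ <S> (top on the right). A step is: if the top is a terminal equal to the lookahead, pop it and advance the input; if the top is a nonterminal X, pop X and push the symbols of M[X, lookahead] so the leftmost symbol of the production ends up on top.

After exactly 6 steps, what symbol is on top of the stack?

v

     Stack          Input      Action
  1  $ <S>          p t w v $  expand <S> ::= p <K> <N> v
  2  $ v <N> <K> p  p t w v $  match p
  3  $ v <N> <K>    t w v $    expand <K> ::= t
  4  $ v <N> t      t w v $    match t
  5  $ v <N>        w v $      expand <N> ::= w
  6  $ v w          w v $      match w
Stack after step 6: $ v (top = v).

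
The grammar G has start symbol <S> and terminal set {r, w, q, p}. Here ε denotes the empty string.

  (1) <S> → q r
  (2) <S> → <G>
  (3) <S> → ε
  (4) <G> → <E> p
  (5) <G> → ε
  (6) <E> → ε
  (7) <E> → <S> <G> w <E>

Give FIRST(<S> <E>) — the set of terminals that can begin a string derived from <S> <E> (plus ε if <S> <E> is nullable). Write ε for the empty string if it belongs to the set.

FIRST(<S>): from <S>→q r we get {q}; from <S>→<G> we get {ε, p, q, w}; from <S>→ε we get {ε}. So FIRST(<S>) = {ε, p, q, w}.
FIRST(<G>): from <G>→<E> p we get {p, q, w}; from <G>→ε we get {ε}. So FIRST(<G>) = {ε, p, q, w}.
FIRST(<E>): from <E>→ε we get {ε}; from <E>→<S> <G> w <E> we get {p, q, w}. So FIRST(<E>) = {ε, p, q, w}.
FIRST(<S> <E>): take FIRST of each symbol in turn, carrying on past any symbol whose FIRST contains ε; result {ε, p, q, w}.

{ε, p, q, w}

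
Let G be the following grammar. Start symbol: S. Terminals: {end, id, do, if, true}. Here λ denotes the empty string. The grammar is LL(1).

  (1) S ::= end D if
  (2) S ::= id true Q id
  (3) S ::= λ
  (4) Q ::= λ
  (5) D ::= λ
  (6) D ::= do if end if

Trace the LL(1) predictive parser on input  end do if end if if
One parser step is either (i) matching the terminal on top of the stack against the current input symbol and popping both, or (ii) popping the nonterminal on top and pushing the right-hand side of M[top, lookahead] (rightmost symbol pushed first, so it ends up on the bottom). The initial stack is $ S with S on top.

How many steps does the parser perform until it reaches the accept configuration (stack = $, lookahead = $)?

8

     Stack              Input                  Action
  1  $ S                end do if end if if $  expand S ::= end D if
  2  $ if D end         end do if end if if $  match end
  3  $ if D             do if end if if $      expand D ::= do if end if
  4  $ if if end if do  do if end if if $      match do
  5  $ if if end if     if end if if $         match if
  6  $ if if end        end if if $            match end
  7  $ if if            if if $                match if
  8  $ if               if $                   match if
Accept reached after 8 steps.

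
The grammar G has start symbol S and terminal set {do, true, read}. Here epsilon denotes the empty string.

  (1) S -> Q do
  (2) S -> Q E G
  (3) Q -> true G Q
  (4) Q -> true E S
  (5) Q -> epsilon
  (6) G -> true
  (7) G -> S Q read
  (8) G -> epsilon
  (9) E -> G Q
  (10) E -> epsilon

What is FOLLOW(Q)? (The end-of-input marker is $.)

{$, do, read, true}

FIRST(Q): from Q->true G Q we get {true}; from Q->true E S we get {true}; from Q->epsilon we get {epsilon}. So FIRST(Q) = {epsilon, true}.
FIRST(S): from S->Q do we get {do, true}; from S->Q E G we get {epsilon, do, read, true}. So FIRST(S) = {epsilon, do, read, true}.
FIRST(G): from G->true we get {true}; from G->S Q read we get {do, read, true}; from G->epsilon we get {epsilon}. So FIRST(G) = {epsilon, do, read, true}.
FIRST(E): from E->G Q we get {epsilon, do, read, true}; from E->epsilon we get {epsilon}. So FIRST(E) = {epsilon, do, read, true}.
FOLLOW(S) includes $ since S is the start symbol.
FOLLOW(S): in Q->true E S, the suffix after S is empty, so FOLLOW(S) ⊇ FOLLOW(Q) = {$, do, read, true}; in G->S Q read, S is followed by Q read with FIRST {read, true}. Thus FOLLOW(S) = {$, do, read, true}.
FOLLOW(Q): in S->Q do, Q is followed by do with FIRST {do}; in S->Q E G, Q is followed by E G with FIRST {epsilon, do, read, true}; in S->Q E G, the suffix after Q is nullable, so FOLLOW(Q) ⊇ FOLLOW(S) = {$, do, read, true}; in Q->true G Q, the suffix after Q is empty (adds nothing new); in G->S Q read, Q is followed by read with FIRST {read}; in E->G Q, the suffix after Q is empty, so FOLLOW(Q) ⊇ FOLLOW(E) = {$, do, read, true}. Thus FOLLOW(Q) = {$, do, read, true}.
FOLLOW(E): in S->Q E G, E is followed by G with FIRST {epsilon, do, read, true}; in S->Q E G, the suffix after E is nullable, so FOLLOW(E) ⊇ FOLLOW(S) = {$, do, read, true}; in Q->true E S, E is followed by S with FIRST {epsilon, do, read, true}; in Q->true E S, the suffix after E is nullable, so FOLLOW(E) ⊇ FOLLOW(Q) = {$, do, read, true}. Thus FOLLOW(E) = {$, do, read, true}.
FOLLOW(G): in S->Q E G, the suffix after G is empty, so FOLLOW(G) ⊇ FOLLOW(S) = {$, do, read, true}; in Q->true G Q, G is followed by Q with FIRST {epsilon, true}; in Q->true G Q, the suffix after G is nullable, so FOLLOW(G) ⊇ FOLLOW(Q) = {$, do, read, true}; in E->G Q, G is followed by Q with FIRST {epsilon, true}; in E->G Q, the suffix after G is nullable, so FOLLOW(G) ⊇ FOLLOW(E) = {$, do, read, true}. Thus FOLLOW(G) = {$, do, read, true}.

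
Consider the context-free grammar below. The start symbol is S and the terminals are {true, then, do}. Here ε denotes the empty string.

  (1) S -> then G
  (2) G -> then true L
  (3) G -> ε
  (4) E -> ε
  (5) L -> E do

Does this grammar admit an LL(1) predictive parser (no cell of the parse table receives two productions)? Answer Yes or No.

Yes

FIRST(S) = {then}
FIRST(G) = {ε, then}
FIRST(E) = {ε}
FIRST(L) = {do}
FOLLOW(S) = {$}
FOLLOW(G) = {$}
FOLLOW(E) = {do}
FOLLOW(L) = {$}
Each cell of M receives at most one production.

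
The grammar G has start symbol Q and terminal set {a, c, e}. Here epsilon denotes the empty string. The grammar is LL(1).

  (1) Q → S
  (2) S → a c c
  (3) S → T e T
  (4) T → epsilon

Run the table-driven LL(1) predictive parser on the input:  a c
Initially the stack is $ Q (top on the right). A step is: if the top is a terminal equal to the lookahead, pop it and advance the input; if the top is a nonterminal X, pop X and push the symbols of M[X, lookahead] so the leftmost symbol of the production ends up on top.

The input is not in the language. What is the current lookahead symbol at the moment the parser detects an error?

step 1: stack=$ Q  input=a c $  — expand Q → S
step 2: stack=$ S  input=a c $  — expand S → a c c
step 3: stack=$ c c a  input=a c $  — match a
step 4: stack=$ c c  input=c $  — match c
step 5: stack=$ c  input=$  — error: top is terminal c but lookahead is $

$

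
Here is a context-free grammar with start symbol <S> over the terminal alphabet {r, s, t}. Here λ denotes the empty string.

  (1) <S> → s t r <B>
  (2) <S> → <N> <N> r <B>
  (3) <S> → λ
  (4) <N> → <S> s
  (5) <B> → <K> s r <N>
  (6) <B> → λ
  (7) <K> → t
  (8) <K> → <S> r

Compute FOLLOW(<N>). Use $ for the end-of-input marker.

{$, r, s}

FIRST(<S>) = {λ, s}  (via <N> <N> r <B>)
FIRST(<N>) = {s}  (via <S> s)
FIRST(<K>) = {r, s, t}  (via <S> r)
FIRST(<B>) = {λ, r, s, t}  (via <K> s r <N>)
FOLLOW(<S>) includes $ since <S> is the start symbol.
FOLLOW(<S>): in <N>→<S> s, <S> is followed by s with FIRST {s}; in <K>→<S> r, <S> is followed by r with FIRST {r}. Thus FOLLOW(<S>) = {$, r, s}.
FOLLOW(<B>): in <S>→s t r <B>, the suffix after <B> is empty, so FOLLOW(<B>) ⊇ FOLLOW(<S>) = {$, r, s}; in <S>→<N> <N> r <B>, the suffix after <B> is empty, so FOLLOW(<B>) ⊇ FOLLOW(<S>) = {$, r, s}. Thus FOLLOW(<B>) = {$, r, s}.
FOLLOW(<N>): in <S>→<N> <N> r <B> (occurrence 1), <N> is followed by <N> r <B> with FIRST {s}; in <S>→<N> <N> r <B> (occurrence 2), <N> is followed by r <B> with FIRST {r}; in <B>→<K> s r <N>, the suffix after <N> is empty, so FOLLOW(<N>) ⊇ FOLLOW(<B>) = {$, r, s}. Thus FOLLOW(<N>) = {$, r, s}.
FOLLOW(<K>): in <B>→<K> s r <N>, <K> is followed by s r <N> with FIRST {s}. Thus FOLLOW(<K>) = {s}.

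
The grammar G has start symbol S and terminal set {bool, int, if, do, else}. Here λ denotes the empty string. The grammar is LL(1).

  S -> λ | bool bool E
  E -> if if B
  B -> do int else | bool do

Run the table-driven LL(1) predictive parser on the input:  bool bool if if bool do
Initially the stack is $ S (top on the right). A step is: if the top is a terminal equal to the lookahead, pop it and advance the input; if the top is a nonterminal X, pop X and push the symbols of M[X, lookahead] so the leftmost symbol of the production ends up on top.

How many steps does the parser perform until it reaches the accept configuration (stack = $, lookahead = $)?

9

     Stack          Input                      Action
  1  $ S            bool bool if if bool do $  expand S -> bool bool E
  2  $ E bool bool  bool bool if if bool do $  match bool
  3  $ E bool       bool if if bool do $       match bool
  4  $ E            if if bool do $            expand E -> if if B
  5  $ B if if      if if bool do $            match if
  6  $ B if         if bool do $               match if
  7  $ B            bool do $                  expand B -> bool do
  8  $ do bool      bool do $                  match bool
  9  $ do           do $                       match do
Accept reached after 9 steps.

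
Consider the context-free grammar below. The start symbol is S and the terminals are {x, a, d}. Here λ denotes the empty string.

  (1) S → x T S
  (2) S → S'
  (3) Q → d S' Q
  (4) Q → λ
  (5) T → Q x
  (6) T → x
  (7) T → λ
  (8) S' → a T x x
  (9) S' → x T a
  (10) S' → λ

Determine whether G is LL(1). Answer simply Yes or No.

No

FIRST(S) = {λ, a, x}
FIRST(Q) = {λ, d}
FIRST(T) = {λ, d, x}
FIRST(S') = {λ, a, x}
FOLLOW(S) = {$}
FOLLOW(Q) = {x}
FOLLOW(T) = {$, a, x}
FOLLOW(S') = {$, d, x}
Cell M[S, x] receives both S → x T S and S → S' — the grammar is not LL(1).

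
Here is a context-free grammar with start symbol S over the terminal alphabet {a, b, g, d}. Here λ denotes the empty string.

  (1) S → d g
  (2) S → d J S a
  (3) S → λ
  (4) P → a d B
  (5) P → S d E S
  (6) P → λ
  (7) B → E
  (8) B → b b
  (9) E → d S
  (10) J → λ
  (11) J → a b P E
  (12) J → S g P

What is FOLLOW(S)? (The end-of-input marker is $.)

{$, a, d, g}

FIRST(S) = {λ, d}
FIRST(E) = {d}
FIRST(P) = {λ, a, d}  (via S d E S)
FIRST(B) = {b, d}  (via E)
FIRST(J) = {λ, a, d, g}  (via S g P)
FOLLOW(S) includes $ since S is the start symbol.
FOLLOW(J): in S→d J S a, J is followed by S a with FIRST {a, d}. Thus FOLLOW(J) = {a, d}.
FOLLOW(P): in J→a b P E, P is followed by E with FIRST {d}; in J→S g P, the suffix after P is empty, so FOLLOW(P) ⊇ FOLLOW(J) = {a, d}. Thus FOLLOW(P) = {a, d}.
FOLLOW(B): in P→a d B, the suffix after B is empty, so FOLLOW(B) ⊇ FOLLOW(P) = {a, d}. Thus FOLLOW(B) = {a, d}.
FOLLOW(E): in P→S d E S, E is followed by S with FIRST {λ, d}; in P→S d E S, the suffix after E is nullable, so FOLLOW(E) ⊇ FOLLOW(P) = {a, d}; in B→E, the suffix after E is empty, so FOLLOW(E) ⊇ FOLLOW(B) = {a, d}; in J→a b P E, the suffix after E is empty, so FOLLOW(E) ⊇ FOLLOW(J) = {a, d}. Thus FOLLOW(E) = {a, d}.
FOLLOW(S): in S→d J S a, S is followed by a with FIRST {a}; in P→S d E S (occurrence 1), S is followed by d E S with FIRST {d}; in P→S d E S (occurrence 2), the suffix after S is empty, so FOLLOW(S) ⊇ FOLLOW(P) = {a, d}; in E→d S, the suffix after S is empty, so FOLLOW(S) ⊇ FOLLOW(E) = {a, d}; in J→S g P, S is followed by g P with FIRST {g}. Thus FOLLOW(S) = {$, a, d, g}.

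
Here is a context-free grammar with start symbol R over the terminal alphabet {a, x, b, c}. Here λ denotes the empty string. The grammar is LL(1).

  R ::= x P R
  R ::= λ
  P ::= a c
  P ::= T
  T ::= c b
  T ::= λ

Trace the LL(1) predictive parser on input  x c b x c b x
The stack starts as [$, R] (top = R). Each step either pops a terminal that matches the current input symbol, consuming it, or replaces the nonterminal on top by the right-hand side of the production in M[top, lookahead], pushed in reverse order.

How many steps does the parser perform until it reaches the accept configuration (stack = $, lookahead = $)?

17

step 1: stack=$ R  input=x c b x c b x $  — expand R ::= x P R
step 2: stack=$ R P x  input=x c b x c b x $  — match x
step 3: stack=$ R P  input=c b x c b x $  — expand P ::= T
step 4: stack=$ R T  input=c b x c b x $  — expand T ::= c b
step 5: stack=$ R b c  input=c b x c b x $  — match c
step 6: stack=$ R b  input=b x c b x $  — match b
step 7: stack=$ R  input=x c b x $  — expand R ::= x P R
step 8: stack=$ R P x  input=x c b x $  — match x
step 9: stack=$ R P  input=c b x $  — expand P ::= T
step 10: stack=$ R T  input=c b x $  — expand T ::= c b
step 11: stack=$ R b c  input=c b x $  — match c
step 12: stack=$ R b  input=b x $  — match b
step 13: stack=$ R  input=x $  — expand R ::= x P R
step 14: stack=$ R P x  input=x $  — match x
step 15: stack=$ R P  input=$  — expand P ::= T
step 16: stack=$ R T  input=$  — expand T ::= λ
step 17: stack=$ R  input=$  — expand R ::= λ
Accept reached after 17 steps.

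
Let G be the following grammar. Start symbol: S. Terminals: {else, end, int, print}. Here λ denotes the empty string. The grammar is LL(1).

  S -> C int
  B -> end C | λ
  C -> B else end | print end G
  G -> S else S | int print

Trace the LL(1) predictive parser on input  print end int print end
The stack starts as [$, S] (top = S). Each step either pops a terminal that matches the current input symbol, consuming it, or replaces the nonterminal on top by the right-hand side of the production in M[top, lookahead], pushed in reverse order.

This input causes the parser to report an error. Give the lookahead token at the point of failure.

     Stack              Input                      Action
  1  $ S                print end int print end $  expand S -> C int
  2  $ int C            print end int print end $  expand C -> print end G
  3  $ int G end print  print end int print end $  match print
  4  $ int G end        end int print end $        match end
  5  $ int G            int print end $            expand G -> int print
  6  $ int print int    int print end $            match int
  7  $ int print        print end $                match print
  8  $ int              end $                      error: top is terminal int but lookahead is end

end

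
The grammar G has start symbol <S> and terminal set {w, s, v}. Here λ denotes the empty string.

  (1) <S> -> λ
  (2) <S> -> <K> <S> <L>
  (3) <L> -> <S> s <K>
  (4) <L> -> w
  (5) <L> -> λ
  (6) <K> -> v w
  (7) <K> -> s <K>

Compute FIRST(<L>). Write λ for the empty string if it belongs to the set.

FIRST(<K>): from <K>->v w we get {v}; from <K>->s <K> we get {s}. So FIRST(<K>) = {s, v}.
FIRST(<S>): from <S>->λ we get {λ}; from <S>-><K> <S> <L> we get {s, v}. So FIRST(<S>) = {λ, s, v}.
FIRST(<L>): from <L>-><S> s <K> we get {s, v}; from <L>->w we get {w}; from <L>->λ we get {λ}. So FIRST(<L>) = {λ, s, v, w}.

{λ, s, v, w}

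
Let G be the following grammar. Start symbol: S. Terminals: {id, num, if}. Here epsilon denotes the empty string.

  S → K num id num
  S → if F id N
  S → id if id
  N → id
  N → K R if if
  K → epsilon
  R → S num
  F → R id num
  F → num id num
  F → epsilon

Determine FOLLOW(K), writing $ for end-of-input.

{id, if, num}

FIRST(K) = {epsilon}
FIRST(S) = {id, if, num}  (via K num id num)
FIRST(R) = {id, if, num}  (via S num)
FIRST(N) = {id, if, num}  (via K R if if)
FIRST(F) = {epsilon, id, if, num}  (via R id num)
FOLLOW(S) includes $ since S is the start symbol.
FOLLOW(S): in R→S num, S is followed by num with FIRST {num}. Thus FOLLOW(S) = {$, num}.
FOLLOW(N): in S→if F id N, the suffix after N is empty, so FOLLOW(N) ⊇ FOLLOW(S) = {$, num}. Thus FOLLOW(N) = {$, num}.
FOLLOW(K): in S→K num id num, K is followed by num id num with FIRST {num}; in N→K R if if, K is followed by R if if with FIRST {id, if, num}. Thus FOLLOW(K) = {id, if, num}.
FOLLOW(R): in N→K R if if, R is followed by if if with FIRST {if}; in F→R id num, R is followed by id num with FIRST {id}. Thus FOLLOW(R) = {id, if}.
FOLLOW(F): in S→if F id N, F is followed by id N with FIRST {id}. Thus FOLLOW(F) = {id}.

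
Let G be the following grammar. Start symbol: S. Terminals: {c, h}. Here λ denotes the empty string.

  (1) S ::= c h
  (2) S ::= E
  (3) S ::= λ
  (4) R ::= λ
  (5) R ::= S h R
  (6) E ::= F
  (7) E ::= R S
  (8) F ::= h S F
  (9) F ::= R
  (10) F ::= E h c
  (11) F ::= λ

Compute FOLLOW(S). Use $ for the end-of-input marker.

{$, c, h}

FIRST(S): from S::=c h we get {c}; from S::=E we get {λ, c, h}; from S::=λ we get {λ}. So FIRST(S) = {λ, c, h}.
FIRST(R): from R::=λ we get {λ}; from R::=S h R we get {c, h}. So FIRST(R) = {λ, c, h}.
FIRST(E): from E::=F we get {λ, c, h}; from E::=R S we get {λ, c, h}. So FIRST(E) = {λ, c, h}.
FIRST(F): from F::=h S F we get {h}; from F::=R we get {λ, c, h}; from F::=E h c we get {c, h}; from F::=λ we get {λ}. So FIRST(F) = {λ, c, h}.
FOLLOW(S) includes $ since S is the start symbol.
FOLLOW(S): in R::=S h R, S is followed by h R with FIRST {h}; in E::=R S, the suffix after S is empty, so FOLLOW(S) ⊇ FOLLOW(E) = {$, c, h}; in F::=h S F, S is followed by F with FIRST {λ, c, h}; in F::=h S F, the suffix after S is nullable, so FOLLOW(S) ⊇ FOLLOW(F) = {$, c, h}. Thus FOLLOW(S) = {$, c, h}.
FOLLOW(E): in S::=E, the suffix after E is empty, so FOLLOW(E) ⊇ FOLLOW(S) = {$, c, h}; in F::=E h c, E is followed by h c with FIRST {h}. Thus FOLLOW(E) = {$, c, h}.
FOLLOW(F): in E::=F, the suffix after F is empty, so FOLLOW(F) ⊇ FOLLOW(E) = {$, c, h}; in F::=h S F, the suffix after F is empty (adds nothing new). Thus FOLLOW(F) = {$, c, h}.
FOLLOW(R): in R::=S h R, the suffix after R is empty (adds nothing new); in E::=R S, R is followed by S with FIRST {λ, c, h}; in E::=R S, the suffix after R is nullable, so FOLLOW(R) ⊇ FOLLOW(E) = {$, c, h}; in F::=R, the suffix after R is empty, so FOLLOW(R) ⊇ FOLLOW(F) = {$, c, h}. Thus FOLLOW(R) = {$, c, h}.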